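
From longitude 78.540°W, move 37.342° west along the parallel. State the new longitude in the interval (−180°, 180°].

115.882°W

Start at -78.540°; shift −37.342° → -115.882°.
-115.882° already lies in (−180°, 180°].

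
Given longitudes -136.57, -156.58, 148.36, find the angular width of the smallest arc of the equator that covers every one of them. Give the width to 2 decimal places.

Sort the longitudes: -156.58°, -136.57°, +148.36°.
Eastward gaps between consecutive values (wrapping around): 20.01°, 284.93°, 55.06°.
Largest gap = 284.93° ⇒ minimal covering band is its complement: 360° − 284.93° = 75.07°.
Band runs from +148.36° eastward to -136.57°, crossing the antimeridian.

75.07°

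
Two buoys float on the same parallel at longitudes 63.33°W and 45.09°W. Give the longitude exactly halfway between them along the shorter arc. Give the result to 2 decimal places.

Signed shortest Δλ from -63.33° to -45.09° is +18.24°.
Midpoint longitude = -63.33° + (+18.24°)/2 = -63.33° + 9.12° = -54.21°.

54.21°W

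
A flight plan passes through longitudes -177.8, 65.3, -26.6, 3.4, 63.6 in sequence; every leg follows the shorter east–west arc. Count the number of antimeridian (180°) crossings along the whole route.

Leg 1: -177.8° → +65.3°, shortest Δλ = -116.9° (west) — crosses 180°.
Leg 2: +65.3° → -26.6°, shortest Δλ = -91.9° (west) — does not cross 180°.
Leg 3: -26.6° → +3.4°, shortest Δλ = 30.0° (east) — does not cross 180°.
Leg 4: +3.4° → +63.6°, shortest Δλ = 60.2° (east) — does not cross 180°.
Total crossings: 1.

1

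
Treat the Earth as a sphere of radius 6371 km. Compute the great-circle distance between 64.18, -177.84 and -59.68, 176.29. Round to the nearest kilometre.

13781 km

Δλ = 176.29 − -177.84 = 354.13°; wrapped into (−180°, 180°]: -5.87°.
Δφ = -59.68 − 64.18 = -123.86°.
a = sin²(Δφ/2) + cos φ₁ · cos φ₂ · sin²(Δλ/2) = 0.779159.
c = 2·atan2(√a, √(1−a)) = 2.16315 rad → d = 6371·c ≈ 13781.45 km.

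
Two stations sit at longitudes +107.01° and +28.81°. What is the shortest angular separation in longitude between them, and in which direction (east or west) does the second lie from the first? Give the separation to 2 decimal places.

Raw difference: 28.81 − 107.01 = -78.2°.
Normalise into (−180°, 180°]: -78.2° stays -78.2°.
Negative ⇒ the second point lies to the west; separation 78.20°.

78.20° west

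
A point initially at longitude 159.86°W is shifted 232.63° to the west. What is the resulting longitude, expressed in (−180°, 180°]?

Start at -159.86°; shift −232.63° → -392.49°.
-392.49° lies outside (−180°, 180°]; add 360° → -32.49°.

32.49°W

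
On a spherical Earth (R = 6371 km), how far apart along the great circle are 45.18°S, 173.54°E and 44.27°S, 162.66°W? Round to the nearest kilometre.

Δλ = -162.66 − 173.54 = -336.20°; wrapped into (−180°, 180°]: 23.80°.
Δφ = -44.27 − -45.18 = 0.91°.
a = sin²(Δφ/2) + cos φ₁ · cos φ₂ · sin²(Δλ/2) = 0.021525.
c = 2·atan2(√a, √(1−a)) = 0.29449 rad → d = 6371·c ≈ 1876.18 km.

1876 km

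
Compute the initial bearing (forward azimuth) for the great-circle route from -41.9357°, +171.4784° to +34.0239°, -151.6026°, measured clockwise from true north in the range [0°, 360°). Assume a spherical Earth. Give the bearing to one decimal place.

30.1°

Δλ = -151.6026 − 171.4784 = -323.0810°; wrapped into (−180°, 180°]: 36.9190°.
θ = atan2( sin Δλ · cos φ₂ , cos φ₁ · sin φ₂ − sin φ₁ · cos φ₂ · cos Δλ )
  = atan2(0.49785, 0.85906) = 30.093° → normalised to [0°, 360°): 30.093°.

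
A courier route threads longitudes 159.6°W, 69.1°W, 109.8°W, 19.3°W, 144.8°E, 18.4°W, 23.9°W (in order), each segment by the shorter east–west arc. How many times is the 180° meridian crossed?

0

Leg 1: -159.6° → -69.1°, shortest Δλ = 90.5° (east) — does not cross 180°.
Leg 2: -69.1° → -109.8°, shortest Δλ = -40.7° (west) — does not cross 180°.
Leg 3: -109.8° → -19.3°, shortest Δλ = 90.5° (east) — does not cross 180°.
Leg 4: -19.3° → +144.8°, shortest Δλ = 164.1° (east) — does not cross 180°.
Leg 5: +144.8° → -18.4°, shortest Δλ = -163.2° (west) — does not cross 180°.
Leg 6: -18.4° → -23.9°, shortest Δλ = -5.5° (west) — does not cross 180°.
Total crossings: 0.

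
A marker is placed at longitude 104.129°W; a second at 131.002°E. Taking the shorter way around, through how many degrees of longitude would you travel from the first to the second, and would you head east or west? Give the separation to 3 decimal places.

124.869° west

Raw difference: 131.002 − -104.129 = 235.131°.
Normalise into (−180°, 180°]: 235.131° − 360° = -124.869°.
Negative ⇒ the second point lies to the west; separation 124.869°.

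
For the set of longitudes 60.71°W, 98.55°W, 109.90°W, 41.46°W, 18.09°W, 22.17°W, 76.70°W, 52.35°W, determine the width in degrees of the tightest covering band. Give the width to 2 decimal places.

Sort the longitudes: -109.90°, -98.55°, -76.70°, -60.71°, -52.35°, -41.46°, -22.17°, -18.09°.
Eastward gaps between consecutive values (wrapping around): 11.35°, 21.85°, 15.99°, 8.36°, 10.89°, 19.29°, 4.08°, 268.19°.
Largest gap = 268.19° ⇒ minimal covering band is its complement: 360° − 268.19° = 91.81°.
Band runs from -109.90° eastward to -18.09°.

91.81°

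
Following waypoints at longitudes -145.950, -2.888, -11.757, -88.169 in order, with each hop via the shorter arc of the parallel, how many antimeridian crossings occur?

Leg 1: -145.950° → -2.888°, shortest Δλ = 143.062° (east) — does not cross 180°.
Leg 2: -2.888° → -11.757°, shortest Δλ = -8.869° (west) — does not cross 180°.
Leg 3: -11.757° → -88.169°, shortest Δλ = -76.412° (west) — does not cross 180°.
Total crossings: 0.

0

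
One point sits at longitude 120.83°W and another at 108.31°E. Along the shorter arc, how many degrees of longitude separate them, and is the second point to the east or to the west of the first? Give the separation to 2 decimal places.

130.86° west

Raw difference: 108.31 − -120.83 = 229.14°.
Normalise into (−180°, 180°]: 229.14° − 360° = -130.86°.
Negative ⇒ the second point lies to the west; separation 130.86°.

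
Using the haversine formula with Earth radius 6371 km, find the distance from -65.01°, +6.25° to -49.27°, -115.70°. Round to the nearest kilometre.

6366 km

Δλ = -115.70 − 6.25 = -121.95°.
Δφ = -49.27 − -65.01 = 15.74°.
a = sin²(Δφ/2) + cos φ₁ · cos φ₂ · sin²(Δλ/2) = 0.229510.
c = 2·atan2(√a, √(1−a)) = 0.99920 rad → d = 6371·c ≈ 6365.87 km.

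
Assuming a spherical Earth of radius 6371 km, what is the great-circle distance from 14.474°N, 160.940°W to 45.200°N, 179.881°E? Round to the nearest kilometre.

3863 km

Δλ = 179.881 − -160.940 = 340.821°; wrapped into (−180°, 180°]: -19.179°.
Δφ = 45.200 − 14.474 = 30.726°.
a = sin²(Δφ/2) + cos φ₁ · cos φ₂ · sin²(Δλ/2) = 0.089124.
c = 2·atan2(√a, √(1−a)) = 0.60632 rad → d = 6371·c ≈ 3862.85 km.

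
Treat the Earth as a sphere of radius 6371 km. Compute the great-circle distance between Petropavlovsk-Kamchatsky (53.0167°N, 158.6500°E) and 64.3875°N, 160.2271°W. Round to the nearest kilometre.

Δλ = -160.2271 − 158.6500 = -318.8771°; wrapped into (−180°, 180°]: 41.1229°.
Δφ = 64.3875 − 53.0167 = 11.3708°.
a = sin²(Δφ/2) + cos φ₁ · cos φ₂ · sin²(Δλ/2) = 0.041892.
c = 2·atan2(√a, √(1−a)) = 0.41226 rad → d = 6371·c ≈ 2626.52 km.

2627 km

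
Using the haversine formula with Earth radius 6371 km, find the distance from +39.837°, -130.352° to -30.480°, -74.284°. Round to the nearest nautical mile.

5251 nmi

Δλ = -74.284 − -130.352 = 56.068°.
Δφ = -30.480 − 39.837 = -70.317°.
a = sin²(Δφ/2) + cos φ₁ · cos φ₂ · sin²(Δλ/2) = 0.477771.
c = 2·atan2(√a, √(1−a)) = 1.52632 rad → d = 6371·c ≈ 9724.21 km ≈ 5250.65 nmi.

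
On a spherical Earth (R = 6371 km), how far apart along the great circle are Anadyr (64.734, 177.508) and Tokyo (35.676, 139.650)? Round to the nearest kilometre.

4087 km

Δλ = 139.650 − 177.508 = -37.858°.
Δφ = 35.676 − 64.734 = -29.058°.
a = sin²(Δφ/2) + cos φ₁ · cos φ₂ · sin²(Δλ/2) = 0.099422.
c = 2·atan2(√a, √(1−a)) = 0.64157 rad → d = 6371·c ≈ 4087.45 km.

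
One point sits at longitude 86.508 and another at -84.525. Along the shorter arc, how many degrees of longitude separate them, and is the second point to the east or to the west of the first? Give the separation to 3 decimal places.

171.033° west

Raw difference: -84.525 − 86.508 = -171.033°.
Normalise into (−180°, 180°]: -171.033° stays -171.033°.
Negative ⇒ the second point lies to the west; separation 171.033°.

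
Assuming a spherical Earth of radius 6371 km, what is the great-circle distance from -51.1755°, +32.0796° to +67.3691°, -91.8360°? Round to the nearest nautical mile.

8923 nmi

Δλ = -91.8360 − 32.0796 = -123.9156°.
Δφ = 67.3691 − -51.1755 = 118.5446°.
a = sin²(Δφ/2) + cos φ₁ · cos φ₂ · sin²(Δλ/2) = 0.926845.
c = 2·atan2(√a, √(1−a)) = 2.59383 rad → d = 6371·c ≈ 16525.26 km ≈ 8922.93 nmi.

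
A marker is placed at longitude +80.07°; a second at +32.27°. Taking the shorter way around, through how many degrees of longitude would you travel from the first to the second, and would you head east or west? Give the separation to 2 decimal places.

47.80° west

Raw difference: 32.27 − 80.07 = -47.8°.
Normalise into (−180°, 180°]: -47.8° stays -47.8°.
Negative ⇒ the second point lies to the west; separation 47.80°.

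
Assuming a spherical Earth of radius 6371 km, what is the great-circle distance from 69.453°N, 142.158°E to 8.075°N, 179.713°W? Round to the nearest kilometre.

Δλ = -179.713 − 142.158 = -321.871°; wrapped into (−180°, 180°]: 38.129°.
Δφ = 8.075 − 69.453 = -61.378°.
a = sin²(Δφ/2) + cos φ₁ · cos φ₂ · sin²(Δλ/2) = 0.297559.
c = 2·atan2(√a, √(1−a)) = 1.15395 rad → d = 6371·c ≈ 7351.80 km.

7352 km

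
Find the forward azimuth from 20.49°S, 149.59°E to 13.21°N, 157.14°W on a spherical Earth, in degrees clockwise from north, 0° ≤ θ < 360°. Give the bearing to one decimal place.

61.8°

Δλ = -157.14 − 149.59 = -306.73°; wrapped into (−180°, 180°]: 53.27°.
θ = atan2( sin Δλ · cos φ₂ , cos φ₁ · sin φ₂ − sin φ₁ · cos φ₂ · cos Δλ )
  = atan2(0.78026, 0.41787) = 61.829° → normalised to [0°, 360°): 61.829°.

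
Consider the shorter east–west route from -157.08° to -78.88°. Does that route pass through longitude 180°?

Signed shortest Δλ = ((-78.88 − -157.08 + 180) mod 360) − 180 = 78.2°.
Going east by 78.2° from -157.08° reaches -78.88° without touching 180°.

No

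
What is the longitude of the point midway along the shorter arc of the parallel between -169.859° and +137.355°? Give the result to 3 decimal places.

Signed shortest Δλ from -169.859° to +137.355° is -52.786°.
Midpoint longitude = -169.859° + (-52.786°)/2 = -169.859° − 26.393° = -196.252°.
Normalise into (−180°, 180°]: +163.748°.
(The naïve average (-169.859 + +137.355)/2 = -16.252° is on the wrong side of the globe.)

+163.748°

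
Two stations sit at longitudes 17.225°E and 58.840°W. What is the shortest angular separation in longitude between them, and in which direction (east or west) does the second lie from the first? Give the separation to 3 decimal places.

76.065° west

Raw difference: -58.840 − 17.225 = -76.065°.
Normalise into (−180°, 180°]: -76.065° stays -76.065°.
Negative ⇒ the second point lies to the west; separation 76.065°.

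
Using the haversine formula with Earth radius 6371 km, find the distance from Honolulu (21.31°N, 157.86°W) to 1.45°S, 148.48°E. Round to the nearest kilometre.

6353 km

Δλ = 148.48 − -157.86 = 306.34°; wrapped into (−180°, 180°]: -53.66°.
Δφ = -1.45 − 21.31 = -22.76°.
a = sin²(Δφ/2) + cos φ₁ · cos φ₂ · sin²(Δλ/2) = 0.228656.
c = 2·atan2(√a, √(1−a)) = 0.99716 rad → d = 6371·c ≈ 6352.93 km.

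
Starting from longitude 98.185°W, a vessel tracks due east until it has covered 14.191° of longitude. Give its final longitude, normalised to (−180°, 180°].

Start at -98.185°; shift +14.191° → -83.994°.
-83.994° already lies in (−180°, 180°].

83.994°W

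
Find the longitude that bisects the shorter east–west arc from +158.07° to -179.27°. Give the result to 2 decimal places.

+169.40°

Signed shortest Δλ from +158.07° to -179.27° is +22.66°.
Midpoint longitude = +158.07° + (+22.66°)/2 = +158.07° + 11.33° = +169.40°.
(The naïve average (+158.07 + -179.27)/2 = -10.6° is on the wrong side of the globe.)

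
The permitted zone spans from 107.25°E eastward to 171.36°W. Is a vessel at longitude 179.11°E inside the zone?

Band width going east from +107.25° to -171.36°: ((-171.36 − 107.25) mod 360) = 81.39°.
Offset of +179.11° east of the west edge: ((179.11 − 107.25) mod 360) = 71.86°.
71.86° ≤ 81.39° ⇒ inside.

Yes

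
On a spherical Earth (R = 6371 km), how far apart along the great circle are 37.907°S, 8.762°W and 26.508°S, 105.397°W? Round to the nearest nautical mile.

Δλ = -105.397 − -8.762 = -96.635°.
Δφ = -26.508 − -37.907 = 11.399°.
a = sin²(Δφ/2) + cos φ₁ · cos φ₂ · sin²(Δλ/2) = 0.403684.
c = 2·atan2(√a, √(1−a)) = 1.37695 rad → d = 6371·c ≈ 8772.57 km ≈ 4736.81 nmi.

4737 nmi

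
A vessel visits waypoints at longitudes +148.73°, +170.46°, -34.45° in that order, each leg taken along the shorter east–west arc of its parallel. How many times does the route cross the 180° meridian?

Leg 1: +148.73° → +170.46°, shortest Δλ = 21.73° (east) — does not cross 180°.
Leg 2: +170.46° → -34.45°, shortest Δλ = 155.09° (east) — crosses 180°.
Total crossings: 1.

1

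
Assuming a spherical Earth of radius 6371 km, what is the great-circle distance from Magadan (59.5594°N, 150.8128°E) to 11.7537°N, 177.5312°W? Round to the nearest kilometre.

Δλ = -177.5312 − 150.8128 = -328.3440°; wrapped into (−180°, 180°]: 31.6560°.
Δφ = 11.7537 − 59.5594 = -47.8057°.
a = sin²(Δφ/2) + cos φ₁ · cos φ₂ · sin²(Δλ/2) = 0.201077.
c = 2·atan2(√a, √(1−a)) = 0.92999 rad → d = 6371·c ≈ 5924.93 km.

5925 km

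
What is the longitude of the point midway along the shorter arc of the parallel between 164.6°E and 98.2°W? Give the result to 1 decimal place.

146.8°W

Signed shortest Δλ from +164.6° to -98.2° is +97.2°.
Midpoint longitude = +164.6° + (+97.2°)/2 = +164.6° + 48.6° = +213.2°.
Normalise into (−180°, 180°]: -146.8°.
(The naïve average (+164.6 + -98.2)/2 = 33.2° is on the wrong side of the globe.)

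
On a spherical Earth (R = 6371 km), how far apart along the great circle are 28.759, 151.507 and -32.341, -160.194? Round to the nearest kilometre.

8494 km

Δλ = -160.194 − 151.507 = -311.701°; wrapped into (−180°, 180°]: 48.299°.
Δφ = -32.341 − 28.759 = -61.100°.
a = sin²(Δφ/2) + cos φ₁ · cos φ₂ · sin²(Δλ/2) = 0.382330.
c = 2·atan2(√a, √(1−a)) = 1.33323 rad → d = 6371·c ≈ 8493.99 km.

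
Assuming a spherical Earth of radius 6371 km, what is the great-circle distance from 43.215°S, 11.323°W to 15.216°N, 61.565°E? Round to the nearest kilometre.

Δλ = 61.565 − -11.323 = 72.888°.
Δφ = 15.216 − -43.215 = 58.431°.
a = sin²(Δφ/2) + cos φ₁ · cos φ₂ · sin²(Δλ/2) = 0.486397.
c = 2·atan2(√a, √(1−a)) = 1.54359 rad → d = 6371·c ≈ 9834.19 km.

9834 km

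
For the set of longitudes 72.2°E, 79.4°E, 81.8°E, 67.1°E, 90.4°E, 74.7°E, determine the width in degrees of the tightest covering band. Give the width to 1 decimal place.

Sort the longitudes: +67.1°, +72.2°, +74.7°, +79.4°, +81.8°, +90.4°.
Eastward gaps between consecutive values (wrapping around): 5.1°, 2.5°, 4.7°, 2.4°, 8.6°, 336.7°.
Largest gap = 336.7° ⇒ minimal covering band is its complement: 360° − 336.7° = 23.3°.
Band runs from +67.1° eastward to +90.4°.

23.3°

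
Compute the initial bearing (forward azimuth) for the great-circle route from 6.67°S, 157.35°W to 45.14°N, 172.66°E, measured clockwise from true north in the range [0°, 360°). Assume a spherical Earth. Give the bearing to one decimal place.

335.5°

Δλ = 172.66 − -157.35 = 330.01°; wrapped into (−180°, 180°]: -29.99°.
θ = atan2( sin Δλ · cos φ₂ , cos φ₁ · sin φ₂ − sin φ₁ · cos φ₂ · cos Δλ )
  = atan2(-0.35258, 0.77500) = -24.463° → normalised to [0°, 360°): 335.537°.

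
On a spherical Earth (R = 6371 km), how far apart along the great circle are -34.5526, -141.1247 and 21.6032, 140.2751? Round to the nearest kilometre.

10374 km

Δλ = 140.2751 − -141.1247 = 281.3998°; wrapped into (−180°, 180°]: -78.6002°.
Δφ = 21.6032 − -34.5526 = 56.1558°.
a = sin²(Δφ/2) + cos φ₁ · cos φ₂ · sin²(Δλ/2) = 0.528731.
c = 2·atan2(√a, √(1−a)) = 1.62829 rad → d = 6371·c ≈ 10373.84 km.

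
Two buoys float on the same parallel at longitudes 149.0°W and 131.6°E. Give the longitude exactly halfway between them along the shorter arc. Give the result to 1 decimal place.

171.3°E

Signed shortest Δλ from -149.0° to +131.6° is -79.4°.
Midpoint longitude = -149.0° + (-79.4°)/2 = -149.0° − 39.7° = -188.7°.
Normalise into (−180°, 180°]: +171.3°.
(The naïve average (-149.0 + +131.6)/2 = -8.7° is on the wrong side of the globe.)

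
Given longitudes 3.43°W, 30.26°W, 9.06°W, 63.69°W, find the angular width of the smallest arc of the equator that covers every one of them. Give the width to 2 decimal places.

Sort the longitudes: -63.69°, -30.26°, -9.06°, -3.43°.
Eastward gaps between consecutive values (wrapping around): 33.43°, 21.20°, 5.63°, 299.74°.
Largest gap = 299.74° ⇒ minimal covering band is its complement: 360° − 299.74° = 60.26°.
Band runs from -63.69° eastward to -3.43°.

60.26°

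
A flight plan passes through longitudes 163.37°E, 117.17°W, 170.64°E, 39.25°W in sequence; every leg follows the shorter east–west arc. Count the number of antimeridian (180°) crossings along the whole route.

3

Leg 1: +163.37° → -117.17°, shortest Δλ = 79.46° (east) — crosses 180°.
Leg 2: -117.17° → +170.64°, shortest Δλ = -72.19° (west) — crosses 180°.
Leg 3: +170.64° → -39.25°, shortest Δλ = 150.11° (east) — crosses 180°.
Total crossings: 3.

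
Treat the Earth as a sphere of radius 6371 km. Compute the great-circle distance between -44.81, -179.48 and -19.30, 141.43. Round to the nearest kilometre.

Δλ = 141.43 − -179.48 = 320.91°; wrapped into (−180°, 180°]: -39.09°.
Δφ = -19.30 − -44.81 = 25.51°.
a = sin²(Δφ/2) + cos φ₁ · cos φ₂ · sin²(Δλ/2) = 0.123685.
c = 2·atan2(√a, √(1−a)) = 0.71875 rad → d = 6371·c ≈ 4579.15 km.

4579 km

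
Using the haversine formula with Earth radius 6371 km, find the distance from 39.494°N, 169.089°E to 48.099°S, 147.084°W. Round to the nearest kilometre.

Δλ = -147.084 − 169.089 = -316.173°; wrapped into (−180°, 180°]: 43.827°.
Δφ = -48.099 − 39.494 = -87.593°.
a = sin²(Δφ/2) + cos φ₁ · cos φ₂ · sin²(Δλ/2) = 0.550783.
c = 2·atan2(√a, √(1−a)) = 1.67254 rad → d = 6371·c ≈ 10655.74 km.

10656 km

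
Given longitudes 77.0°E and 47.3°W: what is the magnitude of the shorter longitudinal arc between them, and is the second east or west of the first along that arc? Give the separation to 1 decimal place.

Raw difference: -47.3 − 77.0 = -124.3°.
Normalise into (−180°, 180°]: -124.3° stays -124.3°.
Negative ⇒ the second point lies to the west; separation 124.3°.

124.3° west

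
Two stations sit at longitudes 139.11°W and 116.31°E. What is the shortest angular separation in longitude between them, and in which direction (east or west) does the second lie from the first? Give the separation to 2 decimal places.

Raw difference: 116.31 − -139.11 = 255.42°.
Normalise into (−180°, 180°]: 255.42° − 360° = -104.58°.
Negative ⇒ the second point lies to the west; separation 104.58°.

104.58° west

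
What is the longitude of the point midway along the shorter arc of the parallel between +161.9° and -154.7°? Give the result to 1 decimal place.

Signed shortest Δλ from +161.9° to -154.7° is +43.4°.
Midpoint longitude = +161.9° + (+43.4°)/2 = +161.9° + 21.7° = +183.6°.
Normalise into (−180°, 180°]: -176.4°.
(The naïve average (+161.9 + -154.7)/2 = 3.6° is on the wrong side of the globe.)

-176.4°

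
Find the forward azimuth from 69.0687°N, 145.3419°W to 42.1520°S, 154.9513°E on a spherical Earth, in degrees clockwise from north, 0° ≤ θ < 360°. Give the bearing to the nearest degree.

227°

Δλ = 154.9513 − -145.3419 = 300.2932°; wrapped into (−180°, 180°]: -59.7068°.
θ = atan2( sin Δλ · cos φ₂ , cos φ₁ · sin φ₂ − sin φ₁ · cos φ₂ · cos Δλ )
  = atan2(-0.64014, -0.58904) = -132.619° → normalised to [0°, 360°): 227.381°.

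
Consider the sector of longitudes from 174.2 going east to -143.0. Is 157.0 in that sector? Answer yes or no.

No

Band width going east from +174.2° to -143.0°: ((-143.0 − 174.2) mod 360) = 42.8°.
Offset of +157.0° east of the west edge: ((157.0 − 174.2) mod 360) = 342.8°.
342.8° > 42.8° ⇒ outside.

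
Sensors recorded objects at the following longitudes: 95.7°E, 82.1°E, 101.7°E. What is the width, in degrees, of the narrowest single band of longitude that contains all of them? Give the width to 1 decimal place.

Sort the longitudes: +82.1°, +95.7°, +101.7°.
Eastward gaps between consecutive values (wrapping around): 13.6°, 6.0°, 340.4°.
Largest gap = 340.4° ⇒ minimal covering band is its complement: 360° − 340.4° = 19.6°.
Band runs from +82.1° eastward to +101.7°.

19.6°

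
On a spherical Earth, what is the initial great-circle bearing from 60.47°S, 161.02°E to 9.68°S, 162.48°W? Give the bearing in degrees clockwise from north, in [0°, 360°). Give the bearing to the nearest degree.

44°

Δλ = -162.48 − 161.02 = -323.50°; wrapped into (−180°, 180°]: 36.50°.
θ = atan2( sin Δλ · cos φ₂ , cos φ₁ · sin φ₂ − sin φ₁ · cos φ₂ · cos Δλ )
  = atan2(0.58635, 0.60660) = 44.028° → normalised to [0°, 360°): 44.028°.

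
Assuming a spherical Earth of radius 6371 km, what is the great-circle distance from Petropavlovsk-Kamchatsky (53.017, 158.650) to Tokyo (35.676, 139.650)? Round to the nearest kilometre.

Δλ = 139.650 − 158.650 = -19.000°.
Δφ = 35.676 − 53.017 = -17.341°.
a = sin²(Δφ/2) + cos φ₁ · cos φ₂ · sin²(Δλ/2) = 0.036038.
c = 2·atan2(√a, √(1−a)) = 0.38199 rad → d = 6371·c ≈ 2433.67 km.

2434 km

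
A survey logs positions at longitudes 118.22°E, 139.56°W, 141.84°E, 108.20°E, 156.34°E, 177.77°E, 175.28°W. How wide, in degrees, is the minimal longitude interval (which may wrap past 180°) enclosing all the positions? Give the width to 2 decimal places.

112.24°

Sort the longitudes: -175.28°, -139.56°, +108.20°, +118.22°, +141.84°, +156.34°, +177.77°.
Eastward gaps between consecutive values (wrapping around): 35.72°, 247.76°, 10.02°, 23.62°, 14.50°, 21.43°, 6.95°.
Largest gap = 247.76° ⇒ minimal covering band is its complement: 360° − 247.76° = 112.24°.
Band runs from +108.20° eastward to -139.56°, crossing the antimeridian.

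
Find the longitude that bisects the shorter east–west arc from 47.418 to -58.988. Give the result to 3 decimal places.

-5.785°

Signed shortest Δλ from +47.418° to -58.988° is -106.406°.
Midpoint longitude = +47.418° + (-106.406°)/2 = +47.418° − 53.203° = -5.785°.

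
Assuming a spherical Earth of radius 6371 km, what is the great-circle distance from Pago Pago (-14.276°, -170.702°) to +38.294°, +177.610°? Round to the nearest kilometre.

5971 km

Δλ = 177.610 − -170.702 = 348.312°; wrapped into (−180°, 180°]: -11.688°.
Δφ = 38.294 − -14.276 = 52.570°.
a = sin²(Δφ/2) + cos φ₁ · cos φ₂ · sin²(Δλ/2) = 0.203990.
c = 2·atan2(√a, √(1−a)) = 0.93723 rad → d = 6371·c ≈ 5971.11 km.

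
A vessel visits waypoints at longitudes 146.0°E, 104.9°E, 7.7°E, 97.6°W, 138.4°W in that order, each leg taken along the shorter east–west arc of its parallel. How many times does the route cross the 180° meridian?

Leg 1: +146.0° → +104.9°, shortest Δλ = -41.1° (west) — does not cross 180°.
Leg 2: +104.9° → +7.7°, shortest Δλ = -97.2° (west) — does not cross 180°.
Leg 3: +7.7° → -97.6°, shortest Δλ = -105.3° (west) — does not cross 180°.
Leg 4: -97.6° → -138.4°, shortest Δλ = -40.8° (west) — does not cross 180°.
Total crossings: 0.

0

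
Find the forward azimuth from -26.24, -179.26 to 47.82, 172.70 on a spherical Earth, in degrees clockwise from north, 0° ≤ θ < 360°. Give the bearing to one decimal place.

Δλ = 172.70 − -179.26 = 351.96°; wrapped into (−180°, 180°]: -8.04°.
θ = atan2( sin Δλ · cos φ₂ , cos φ₁ · sin φ₂ − sin φ₁ · cos φ₂ · cos Δλ )
  = atan2(-0.09391, 0.95863) = -5.595° → normalised to [0°, 360°): 354.405°.

354.4°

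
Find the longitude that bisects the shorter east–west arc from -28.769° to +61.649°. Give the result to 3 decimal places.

+16.440°

Signed shortest Δλ from -28.769° to +61.649° is +90.418°.
Midpoint longitude = -28.769° + (+90.418°)/2 = -28.769° + 45.209° = +16.440°.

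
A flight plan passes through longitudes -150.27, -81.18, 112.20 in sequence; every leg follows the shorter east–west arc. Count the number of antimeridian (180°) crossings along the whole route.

1

Leg 1: -150.27° → -81.18°, shortest Δλ = 69.09° (east) — does not cross 180°.
Leg 2: -81.18° → +112.20°, shortest Δλ = -166.62° (west) — crosses 180°.
Total crossings: 1.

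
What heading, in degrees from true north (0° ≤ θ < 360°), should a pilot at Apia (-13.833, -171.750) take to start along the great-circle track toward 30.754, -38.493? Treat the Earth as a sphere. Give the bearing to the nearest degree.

Δλ = -38.493 − -171.750 = 133.257°.
θ = atan2( sin Δλ · cos φ₂ , cos φ₁ · sin φ₂ − sin φ₁ · cos φ₂ · cos Δλ )
  = atan2(0.62587, 0.35572) = 60.388° → normalised to [0°, 360°): 60.388°.

60°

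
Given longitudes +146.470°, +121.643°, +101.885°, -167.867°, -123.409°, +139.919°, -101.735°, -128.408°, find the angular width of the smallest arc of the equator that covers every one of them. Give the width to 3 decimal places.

Sort the longitudes: -167.867°, -128.408°, -123.409°, -101.735°, +101.885°, +121.643°, +139.919°, +146.470°.
Eastward gaps between consecutive values (wrapping around): 39.459°, 4.999°, 21.674°, 203.620°, 19.758°, 18.276°, 6.551°, 45.663°.
Largest gap = 203.620° ⇒ minimal covering band is its complement: 360° − 203.620° = 156.380°.
Band runs from +101.885° eastward to -101.735°, crossing the antimeridian.

156.380°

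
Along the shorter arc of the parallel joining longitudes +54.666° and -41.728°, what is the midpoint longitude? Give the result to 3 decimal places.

Signed shortest Δλ from +54.666° to -41.728° is -96.394°.
Midpoint longitude = +54.666° + (-96.394°)/2 = +54.666° − 48.197° = +6.469°.

+6.469°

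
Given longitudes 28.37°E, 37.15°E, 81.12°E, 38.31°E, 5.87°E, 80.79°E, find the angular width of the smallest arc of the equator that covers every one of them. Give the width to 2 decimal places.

Sort the longitudes: +5.87°, +28.37°, +37.15°, +38.31°, +80.79°, +81.12°.
Eastward gaps between consecutive values (wrapping around): 22.50°, 8.78°, 1.16°, 42.48°, 0.33°, 284.75°.
Largest gap = 284.75° ⇒ minimal covering band is its complement: 360° − 284.75° = 75.25°.
Band runs from +5.87° eastward to +81.12°.

75.25°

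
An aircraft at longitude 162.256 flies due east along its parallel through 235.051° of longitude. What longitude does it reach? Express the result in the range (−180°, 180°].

Start at +162.256°; shift +235.051° → +397.307°.
+397.307° lies outside (−180°, 180°]; subtract 360° → +37.307°.

+37.307°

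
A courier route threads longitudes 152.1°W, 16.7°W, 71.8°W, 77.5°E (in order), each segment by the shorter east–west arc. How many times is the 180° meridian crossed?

0

Leg 1: -152.1° → -16.7°, shortest Δλ = 135.4° (east) — does not cross 180°.
Leg 2: -16.7° → -71.8°, shortest Δλ = -55.1° (west) — does not cross 180°.
Leg 3: -71.8° → +77.5°, shortest Δλ = 149.3° (east) — does not cross 180°.
Total crossings: 0.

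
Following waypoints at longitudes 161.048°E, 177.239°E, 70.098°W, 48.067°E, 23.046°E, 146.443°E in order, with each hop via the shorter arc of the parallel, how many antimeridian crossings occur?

Leg 1: +161.048° → +177.239°, shortest Δλ = 16.191° (east) — does not cross 180°.
Leg 2: +177.239° → -70.098°, shortest Δλ = 112.663° (east) — crosses 180°.
Leg 3: -70.098° → +48.067°, shortest Δλ = 118.165° (east) — does not cross 180°.
Leg 4: +48.067° → +23.046°, shortest Δλ = -25.021° (west) — does not cross 180°.
Leg 5: +23.046° → +146.443°, shortest Δλ = 123.397° (east) — does not cross 180°.
Total crossings: 1.

1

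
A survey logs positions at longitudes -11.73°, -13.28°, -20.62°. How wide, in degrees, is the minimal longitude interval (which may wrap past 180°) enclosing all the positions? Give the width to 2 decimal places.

Sort the longitudes: -20.62°, -13.28°, -11.73°.
Eastward gaps between consecutive values (wrapping around): 7.34°, 1.55°, 351.11°.
Largest gap = 351.11° ⇒ minimal covering band is its complement: 360° − 351.11° = 8.89°.
Band runs from -20.62° eastward to -11.73°.

8.89°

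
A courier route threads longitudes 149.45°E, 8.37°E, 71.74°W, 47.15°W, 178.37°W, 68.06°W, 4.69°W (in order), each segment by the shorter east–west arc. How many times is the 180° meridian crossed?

Leg 1: +149.45° → +8.37°, shortest Δλ = -141.08° (west) — does not cross 180°.
Leg 2: +8.37° → -71.74°, shortest Δλ = -80.11° (west) — does not cross 180°.
Leg 3: -71.74° → -47.15°, shortest Δλ = 24.59° (east) — does not cross 180°.
Leg 4: -47.15° → -178.37°, shortest Δλ = -131.22° (west) — does not cross 180°.
Leg 5: -178.37° → -68.06°, shortest Δλ = 110.31° (east) — does not cross 180°.
Leg 6: -68.06° → -4.69°, shortest Δλ = 63.37° (east) — does not cross 180°.
Total crossings: 0.

0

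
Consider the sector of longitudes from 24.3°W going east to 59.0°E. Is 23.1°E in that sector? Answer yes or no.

Band width going east from -24.3° to +59.0°: ((59.0 − -24.3) mod 360) = 83.3°.
Offset of +23.1° east of the west edge: ((23.1 − -24.3) mod 360) = 47.4°.
47.4° ≤ 83.3° ⇒ inside.

Yes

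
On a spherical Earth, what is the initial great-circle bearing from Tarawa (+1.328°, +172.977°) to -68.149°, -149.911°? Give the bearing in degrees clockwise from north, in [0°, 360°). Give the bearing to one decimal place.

Δλ = -149.911 − 172.977 = -322.888°; wrapped into (−180°, 180°]: 37.112°.
θ = atan2( sin Δλ · cos φ₂ , cos φ₁ · sin φ₂ − sin φ₁ · cos φ₂ · cos Δλ )
  = atan2(0.22457, -0.93478) = 166.491° → normalised to [0°, 360°): 166.491°.

166.5°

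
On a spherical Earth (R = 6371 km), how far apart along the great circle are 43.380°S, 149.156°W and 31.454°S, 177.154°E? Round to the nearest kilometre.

Δλ = 177.154 − -149.156 = 326.310°; wrapped into (−180°, 180°]: -33.690°.
Δφ = -31.454 − -43.380 = 11.926°.
a = sin²(Δφ/2) + cos φ₁ · cos φ₂ · sin²(Δλ/2) = 0.062858.
c = 2·atan2(√a, √(1−a)) = 0.50684 rad → d = 6371·c ≈ 3229.06 km.

3229 km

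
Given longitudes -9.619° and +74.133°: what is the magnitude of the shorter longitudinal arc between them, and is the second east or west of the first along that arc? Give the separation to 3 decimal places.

83.752° east

Raw difference: 74.133 − -9.619 = 83.752°.
Normalise into (−180°, 180°]: 83.752° stays 83.752°.
Positive ⇒ the second point lies to the east; separation 83.752°.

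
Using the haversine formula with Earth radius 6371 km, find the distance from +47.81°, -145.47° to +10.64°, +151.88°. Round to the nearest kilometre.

7105 km

Δλ = 151.88 − -145.47 = 297.35°; wrapped into (−180°, 180°]: -62.65°.
Δφ = 10.64 − 47.81 = -37.17°.
a = sin²(Δφ/2) + cos φ₁ · cos φ₂ · sin²(Δλ/2) = 0.279979.
c = 2·atan2(√a, √(1−a)) = 1.11515 rad → d = 6371·c ≈ 7104.62 km.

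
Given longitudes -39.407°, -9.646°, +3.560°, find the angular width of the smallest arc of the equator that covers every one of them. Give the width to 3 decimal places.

Sort the longitudes: -39.407°, -9.646°, +3.560°.
Eastward gaps between consecutive values (wrapping around): 29.761°, 13.206°, 317.033°.
Largest gap = 317.033° ⇒ minimal covering band is its complement: 360° − 317.033° = 42.967°.
Band runs from -39.407° eastward to +3.560°.

42.967°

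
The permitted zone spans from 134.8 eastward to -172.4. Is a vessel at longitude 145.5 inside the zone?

Yes

Band width going east from +134.8° to -172.4°: ((-172.4 − 134.8) mod 360) = 52.8°.
Offset of +145.5° east of the west edge: ((145.5 − 134.8) mod 360) = 10.7°.
10.7° ≤ 52.8° ⇒ inside.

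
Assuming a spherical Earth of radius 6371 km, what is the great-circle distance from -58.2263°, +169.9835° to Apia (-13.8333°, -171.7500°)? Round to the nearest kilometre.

Δλ = -171.7500 − 169.9835 = -341.7335°; wrapped into (−180°, 180°]: 18.2665°.
Δφ = -13.8333 − -58.2263 = 44.3930°.
a = sin²(Δφ/2) + cos φ₁ · cos φ₂ · sin²(Δλ/2) = 0.155603.
c = 2·atan2(√a, √(1−a)) = 0.81097 rad → d = 6371·c ≈ 5166.71 km.

5167 km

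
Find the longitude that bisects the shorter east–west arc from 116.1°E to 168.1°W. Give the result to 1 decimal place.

Signed shortest Δλ from +116.1° to -168.1° is +75.8°.
Midpoint longitude = +116.1° + (+75.8°)/2 = +116.1° + 37.9° = +154.0°.
(The naïve average (+116.1 + -168.1)/2 = -26.0° is on the wrong side of the globe.)

154.0°E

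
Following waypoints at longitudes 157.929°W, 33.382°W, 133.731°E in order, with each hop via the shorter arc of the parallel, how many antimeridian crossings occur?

Leg 1: -157.929° → -33.382°, shortest Δλ = 124.547° (east) — does not cross 180°.
Leg 2: -33.382° → +133.731°, shortest Δλ = 167.113° (east) — does not cross 180°.
Total crossings: 0.

0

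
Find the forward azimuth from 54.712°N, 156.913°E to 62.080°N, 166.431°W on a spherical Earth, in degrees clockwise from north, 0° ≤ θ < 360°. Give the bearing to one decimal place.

Δλ = -166.431 − 156.913 = -323.344°; wrapped into (−180°, 180°]: 36.656°.
θ = atan2( sin Δλ · cos φ₂ , cos φ₁ · sin φ₂ − sin φ₁ · cos φ₂ · cos Δλ )
  = atan2(0.27954, 0.20383) = 53.902° → normalised to [0°, 360°): 53.902°.

53.9°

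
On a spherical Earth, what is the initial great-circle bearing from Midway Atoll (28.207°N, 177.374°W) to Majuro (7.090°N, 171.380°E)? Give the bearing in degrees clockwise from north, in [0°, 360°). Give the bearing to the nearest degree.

209°

Δλ = 171.380 − -177.374 = 348.754°; wrapped into (−180°, 180°]: -11.246°.
θ = atan2( sin Δλ · cos φ₂ , cos φ₁ · sin φ₂ − sin φ₁ · cos φ₂ · cos Δλ )
  = atan2(-0.19353, -0.35127) = -151.147° → normalised to [0°, 360°): 208.853°.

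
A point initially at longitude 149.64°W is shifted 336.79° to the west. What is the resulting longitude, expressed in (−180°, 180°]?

126.43°W

Start at -149.64°; shift −336.79° → -486.43°.
-486.43° lies outside (−180°, 180°]; add 360° → -126.43°.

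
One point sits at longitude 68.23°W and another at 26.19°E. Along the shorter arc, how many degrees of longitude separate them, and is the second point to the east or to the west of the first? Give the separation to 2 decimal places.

94.42° east

Raw difference: 26.19 − -68.23 = 94.42°.
Normalise into (−180°, 180°]: 94.42° stays 94.42°.
Positive ⇒ the second point lies to the east; separation 94.42°.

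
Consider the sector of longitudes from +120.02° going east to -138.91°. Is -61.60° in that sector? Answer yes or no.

No

Band width going east from +120.02° to -138.91°: ((-138.91 − 120.02) mod 360) = 101.07°.
Offset of -61.60° east of the west edge: ((-61.60 − 120.02) mod 360) = 178.38°.
178.38° > 101.07° ⇒ outside.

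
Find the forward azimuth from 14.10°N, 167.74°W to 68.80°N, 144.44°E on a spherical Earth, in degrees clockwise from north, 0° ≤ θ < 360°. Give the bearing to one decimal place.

Δλ = 144.44 − -167.74 = 312.18°; wrapped into (−180°, 180°]: -47.82°.
θ = atan2( sin Δλ · cos φ₂ , cos φ₁ · sin φ₂ − sin φ₁ · cos φ₂ · cos Δλ )
  = atan2(-0.26798, 0.84508) = -17.594° → normalised to [0°, 360°): 342.406°.

342.4°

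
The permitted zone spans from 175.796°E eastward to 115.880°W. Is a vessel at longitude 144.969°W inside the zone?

Yes

Band width going east from +175.796° to -115.880°: ((-115.880 − 175.796) mod 360) = 68.324°.
Offset of -144.969° east of the west edge: ((-144.969 − 175.796) mod 360) = 39.235°.
39.235° ≤ 68.324° ⇒ inside.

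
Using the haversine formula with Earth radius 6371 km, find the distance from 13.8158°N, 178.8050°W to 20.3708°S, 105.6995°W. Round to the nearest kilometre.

Δλ = -105.6995 − -178.8050 = 73.1055°.
Δφ = -20.3708 − 13.8158 = -34.1866°.
a = sin²(Δφ/2) + cos φ₁ · cos φ₂ · sin²(Δλ/2) = 0.409286.
c = 2·atan2(√a, √(1−a)) = 1.38836 rad → d = 6371·c ≈ 8845.23 km.

8845 km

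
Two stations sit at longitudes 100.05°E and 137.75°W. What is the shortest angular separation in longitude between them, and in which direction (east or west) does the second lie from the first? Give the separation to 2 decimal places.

Raw difference: -137.75 − 100.05 = -237.8°.
Normalise into (−180°, 180°]: -237.8° + 360° = 122.2°.
Positive ⇒ the second point lies to the east; separation 122.20°.

122.20° east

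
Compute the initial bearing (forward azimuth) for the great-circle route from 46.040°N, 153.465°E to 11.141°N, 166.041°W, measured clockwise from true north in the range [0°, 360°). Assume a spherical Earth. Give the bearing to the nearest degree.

Δλ = -166.041 − 153.465 = -319.506°; wrapped into (−180°, 180°]: 40.494°.
θ = atan2( sin Δλ · cos φ₂ , cos φ₁ · sin φ₂ − sin φ₁ · cos φ₂ · cos Δλ )
  = atan2(0.63713, -0.40296) = 122.312° → normalised to [0°, 360°): 122.312°.

122°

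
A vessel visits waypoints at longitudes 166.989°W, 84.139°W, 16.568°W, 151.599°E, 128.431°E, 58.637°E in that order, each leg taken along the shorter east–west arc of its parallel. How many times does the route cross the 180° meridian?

Leg 1: -166.989° → -84.139°, shortest Δλ = 82.85° (east) — does not cross 180°.
Leg 2: -84.139° → -16.568°, shortest Δλ = 67.571° (east) — does not cross 180°.
Leg 3: -16.568° → +151.599°, shortest Δλ = 168.167° (east) — does not cross 180°.
Leg 4: +151.599° → +128.431°, shortest Δλ = -23.168° (west) — does not cross 180°.
Leg 5: +128.431° → +58.637°, shortest Δλ = -69.794° (west) — does not cross 180°.
Total crossings: 0.

0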